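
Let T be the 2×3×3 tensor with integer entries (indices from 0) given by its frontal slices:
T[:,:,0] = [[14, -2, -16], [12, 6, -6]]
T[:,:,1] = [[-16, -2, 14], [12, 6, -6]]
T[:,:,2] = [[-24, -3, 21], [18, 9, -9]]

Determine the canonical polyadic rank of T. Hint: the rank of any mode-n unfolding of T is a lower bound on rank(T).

2

Lower bound: the mode-2 unfolding of T (rows indexed by j, columns by (i,k) = (0,0), (0,1), (0,2), (1,0), (1,1), (1,2)) is [[14, -16, -24, 12, 12, 18], [-2, -2, -3, 6, 6, 9], [-16, 14, 21, -6, -6, -9]].
There the 2×2 minor on rows j ∈ {0, 1}, columns (i,k) ∈ {(0,0), (0,1)} is det [[14, -16], [-2, -2]] = -60 ≠ 0, so this unfolding has rank ≥ 2; CP rank is at least every unfolding rank, so rank(T) ≥ 2. (Flattening ranks never certify an upper bound on CP rank; for that we must actually write T with 2 rank-1 terms.)
Upper bound — finding two terms. Write S_k = T[:,:,k] for the frontal slices: S₀ = [[14, -2, -16], [12, 6, -6]], S₁ = [[-16, -2, 14], [12, 6, -6]], S₂ = [[-24, -3, 21], [18, 9, -9]].
If T = a₁ (x) b₁ (x) c₁ + a₂ (x) b₂ (x) c₂ then each S_k = c₁[k]·a₁b₁ᵀ + c₂[k]·a₂b₂ᵀ. S₀ and S₁ are linearly independent, so a₁b₁ᵀ and a₂b₂ᵀ must span the same plane of matrices: they are the rank-1 matrices of the form x·S₀ + y·S₁.
The 2×2 minor of x·S₀ + y·S₁ on rows {0,1}, columns {0,1} is 108·x² + 36·xy − 72·y² = 36·(3·x − 2·y)(x + y), vanishing at (x:y) = (2:3) and (1:-1).
M₁ = 2·S₀ + 3·S₁ = [[-20, -10, 10], [60, 30, -30]] = (-10)·[1, -3][2, 1, -1]ᵀ and M₂ = S₀ − S₁ = [[30, 0, -30], [0, 0, 0]] = 30·[1, 0][1, 0, -1]ᵀ, so take a₁ = [1, -3], b₁ = [2, 1, -1], a₂ = [1, 0], b₂ = [1, 0, -1].
Each slice is an integer combination of E₁ = a₁b₁ᵀ and E₂ = a₂b₂ᵀ: S₀ = −2·E₁ + 18·E₂, S₁ = −2·E₁ − 12·E₂, S₂ = −3·E₁ − 18·E₂; reading off coefficients, c₁ = [-2, -2, -3] and c₂ = [18, -12, -18].
Hence T = [1, -3] (x) [2, 1, -1] (x) [-2, -2, -3] + [1, 0] (x) [1, 0, -1] (x) [18, -12, -18], so rank(T) ≤ 2.
These bounds meet, so rank(T) = 2.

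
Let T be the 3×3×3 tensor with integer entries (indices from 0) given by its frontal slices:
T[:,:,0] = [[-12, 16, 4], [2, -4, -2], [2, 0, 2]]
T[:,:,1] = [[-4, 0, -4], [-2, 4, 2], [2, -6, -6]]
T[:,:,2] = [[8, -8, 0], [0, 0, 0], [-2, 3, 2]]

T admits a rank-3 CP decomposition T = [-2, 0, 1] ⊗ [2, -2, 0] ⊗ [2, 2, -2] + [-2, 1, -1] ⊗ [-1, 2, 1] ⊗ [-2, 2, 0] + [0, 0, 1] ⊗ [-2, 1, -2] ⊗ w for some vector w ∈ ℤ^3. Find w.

w = [0, 2, -1]

Subtract the known terms from T to get the rank-1 residual R = [0, 0, 1] ⊗ [-2, 1, -2] ⊗ w, so R[i,j,k] = a[i]·b[j]·w[k]. Pick indices with nonzero a[2]·b[0] = (1)·(-2) = -2. Only the fibre through (2,0,·) is needed: R[2,0,:] = T[2,0,:] − Σₗ aₗ[2]bₗ[0]cₗ = [2, 2, -2] − (1)·(2)·[2, 2, -2] − (-1)·(-1)·[-2, 2, 0] = [0, -4, 2]. Then w[k] = R[2,0,k] / -2 for each k, giving w = [0, -4, 2] / -2 = [0, 2, -1].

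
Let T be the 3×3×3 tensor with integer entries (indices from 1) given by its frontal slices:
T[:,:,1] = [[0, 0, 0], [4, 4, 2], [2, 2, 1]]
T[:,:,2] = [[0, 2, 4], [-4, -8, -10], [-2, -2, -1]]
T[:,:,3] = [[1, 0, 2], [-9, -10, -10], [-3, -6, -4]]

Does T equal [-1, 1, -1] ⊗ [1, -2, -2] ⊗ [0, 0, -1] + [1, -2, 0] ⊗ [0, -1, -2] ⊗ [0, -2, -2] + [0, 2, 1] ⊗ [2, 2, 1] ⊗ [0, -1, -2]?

Reconstruct entry (2,1,1) from the claimed factors: Σₗ aₗ[2]bₗ[1]cₗ[1] = (1)·(1)·(0) + (-2)·(0)·(0) + (2)·(2)·(0) = 0, but T[2,1,1] = 4. The claim is false.

No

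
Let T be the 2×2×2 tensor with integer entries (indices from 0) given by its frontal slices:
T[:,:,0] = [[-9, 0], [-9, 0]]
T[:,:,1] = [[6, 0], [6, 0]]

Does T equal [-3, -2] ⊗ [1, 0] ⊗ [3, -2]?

Reconstruct entry (1,0,0) from the claimed factors: Σₗ aₗ[1]bₗ[0]cₗ[0] = (-2)·(1)·(3) = -6, but T[1,0,0] = -9. The claim is false.

No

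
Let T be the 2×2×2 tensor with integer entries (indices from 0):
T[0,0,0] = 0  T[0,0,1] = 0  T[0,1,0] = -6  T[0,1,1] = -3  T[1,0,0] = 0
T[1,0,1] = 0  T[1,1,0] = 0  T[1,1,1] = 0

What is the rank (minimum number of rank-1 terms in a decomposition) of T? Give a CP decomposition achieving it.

rank(T) = 1

Lower bound: T ≠ 0 (e.g. T[0,1,0] = -6), so rank(T) ≥ 1.
Upper bound: if T = a ⊗ b ⊗ c then every fibre of T is a multiple of the corresponding factor, so read the factors off the fibres through the nonzero entry T[0,1,0] = -6.
The mode-1 fibre T[:,1,0] = [-6, 0] gives a = [1, 0] (primitive direction); the mode-2 fibre T[0,:,0] = [0, -6] gives b = [0, 1]; then c[k] = T[0,1,k] / (a[0]·b[1]) = [-6, -3] / 1 = [-6, -3].
Expanding [1, 0] ⊗ [0, 1] ⊗ [-6, -3] reproduces all 8 entries of T, so T = [1, 0] ⊗ [0, 1] ⊗ [-6, -3] and rank(T) ≤ 1.
These bounds meet, so rank(T) = 1.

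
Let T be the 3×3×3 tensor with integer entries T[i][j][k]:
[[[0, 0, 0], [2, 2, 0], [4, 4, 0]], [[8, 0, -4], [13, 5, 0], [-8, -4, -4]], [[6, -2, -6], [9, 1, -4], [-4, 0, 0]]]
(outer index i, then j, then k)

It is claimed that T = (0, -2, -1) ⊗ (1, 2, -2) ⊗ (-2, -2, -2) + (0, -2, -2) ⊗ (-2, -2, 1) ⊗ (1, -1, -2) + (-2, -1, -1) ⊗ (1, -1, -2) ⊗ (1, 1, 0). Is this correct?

Reconstruct entry (0,0,0) from the claimed factors: Σₗ aₗ[0]bₗ[0]cₗ[0] = (0)·(1)·(-2) + (0)·(-2)·(1) + (-2)·(1)·(1) = -2, but T[0,0,0] = 0. The claim is false.

No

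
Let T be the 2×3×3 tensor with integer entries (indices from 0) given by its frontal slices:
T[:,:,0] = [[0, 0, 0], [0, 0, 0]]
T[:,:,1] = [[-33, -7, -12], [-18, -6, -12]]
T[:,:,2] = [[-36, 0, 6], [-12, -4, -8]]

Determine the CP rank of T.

2

Lower bound: in the mode-1 unfolding of T (rows indexed by i, columns by (j,k)) the 2×2 minor on rows i ∈ {0, 1}, columns (j,k) ∈ {(0,1), (0,2)} is det [[-33, -36], [-18, -12]] = -252 ≠ 0, so that unfolding has rank ≥ 2 and hence rank(T) ≥ 2 (CP rank is at least every unfolding rank, though it can be larger).
Upper bound: with S_k = T[:,:,k], the two rank-1 terms a₁b₁ᵀ, a₂b₂ᵀ are the rank-1 members of the pencil x·S₁ + y·S₂.
The 2×2 minor of x·S₁ + y·S₂ on rows {0,1}, columns {0,1} is 72·x² + 264·xy + 144·y² = 24·(x + 3·y)(3·x + 2·y), vanishing at (x:y) = (3:-1) and (2:-3).
M₁ = 3·S₁ − S₂ = [[-63, -21, -42], [-42, -14, -28]] = (-7)·[3, 2][3, 1, 2]ᵀ and M₂ = 2·S₁ − 3·S₂ = [[42, -14, -42], [0, 0, 0]] = 14·[1, 0][3, -1, -3]ᵀ, so take a₁ = [3, 2], b₁ = [3, 1, 2], a₂ = [1, 0], b₂ = [3, -1, -3].
Each slice is an integer combination of E₁ = a₁b₁ᵀ and E₂ = a₂b₂ᵀ: S₀ = 0, S₁ = −3·E₁ − 2·E₂, S₂ = −2·E₁ − 6·E₂; reading off coefficients, c₁ = [0, -3, -2] and c₂ = [0, -2, -6].
Hence T = [3, 2] ⊗ [3, 1, 2] ⊗ [0, -3, -2] + [1, 0] ⊗ [3, -1, -3] ⊗ [0, -2, -6], so rank(T) ≤ 2.
These bounds meet, so rank(T) = 2.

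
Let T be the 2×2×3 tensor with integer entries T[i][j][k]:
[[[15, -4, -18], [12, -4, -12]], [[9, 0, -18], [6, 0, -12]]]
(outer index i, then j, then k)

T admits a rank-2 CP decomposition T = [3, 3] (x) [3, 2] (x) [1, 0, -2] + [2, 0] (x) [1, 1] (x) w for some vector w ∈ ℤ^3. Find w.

Subtract the known terms from T to get the rank-1 residual R = [2, 0] (x) [1, 1] (x) w, so R[i,j,k] = a[i]·b[j]·w[k]. Pick indices with nonzero a[0]·b[0] = (2)·(1) = 2. Only the fibre through (0,0,·) is needed: R[0,0,:] = T[0,0,:] − Σₗ aₗ[0]bₗ[0]cₗ = [15, -4, -18] − (3)·(3)·[1, 0, -2] = [6, -4, 0]. Then w[k] = R[0,0,k] / 2 for each k, giving w = [6, -4, 0] / 2 = [3, -2, 0].

w = [3, -2, 0]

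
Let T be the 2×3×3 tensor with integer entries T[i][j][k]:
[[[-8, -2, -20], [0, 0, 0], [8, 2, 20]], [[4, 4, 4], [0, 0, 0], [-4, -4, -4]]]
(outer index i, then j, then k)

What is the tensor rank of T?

Lower bound: the mode-3 unfolding of T (rows indexed by k, columns by (i,j) = (0,0), (0,1), (0,2), (1,0), (1,1), (1,2)) is [[-8, 0, 8, 4, 0, -4], [-2, 0, 2, 4, 0, -4], [-20, 0, 20, 4, 0, -4]].
There the 2×2 minor on rows k ∈ {0, 1}, columns (i,j) ∈ {(0,0), (1,0)} is det [[-8, 4], [-2, 4]] = -24 ≠ 0, so this unfolding has rank ≥ 2; CP rank is at least every unfolding rank, so rank(T) ≥ 2. (Unfolding ranks only ever bound the CP rank from below — rank(T) can be strictly larger than all of them — so the matching upper bound has to come from an explicit 2-term decomposition.)
Upper bound — finding two terms. Every mode-2 slice of T is a multiple of one matrix: T[:,j,:] = b[j]·M with b = (1, 0, -1) and M = [[-8, -2, -20], [4, 4, 4]] (rows indexed by i, columns by k). So it suffices to write M as a sum of two rank-1 matrices.
Splitting M by its rows (i = 0, 1), M = (1, 0)(-8, -2, -20)ᵀ + (0, 1)(4, 4, 4)ᵀ.
Hence T = (1, 0) ∘ (1, 0, -1) ∘ (-8, -2, -20) + (0, 1) ∘ (1, 0, -1) ∘ (4, 4, 4), so rank(T) ≤ 2.
These bounds meet, so rank(T) = 2.

2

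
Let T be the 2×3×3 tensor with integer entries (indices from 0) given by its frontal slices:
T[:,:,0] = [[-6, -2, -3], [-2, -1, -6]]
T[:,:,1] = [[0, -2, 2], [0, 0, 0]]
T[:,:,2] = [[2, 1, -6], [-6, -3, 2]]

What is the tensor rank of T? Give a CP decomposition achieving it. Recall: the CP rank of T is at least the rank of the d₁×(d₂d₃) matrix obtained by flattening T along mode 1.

rank(T) = 3

Lower bound: the mode-3 unfolding of T (rows indexed by k, columns by (i,j) = (0,0), (0,1), (0,2), (1,0), (1,1), (1,2)) is [[-6, -2, -3, -2, -1, -6], [0, -2, 2, 0, 0, 0], [2, 1, -6, -6, -3, 2]].
There the 3×3 minor on rows k ∈ {0, 1, 2}, columns (i,j) ∈ {(0,0), (0,1), (0,2)} is det [[-6, -2, -3], [0, -2, 2], [2, 1, -6]] = -80 ≠ 0, so this unfolding has rank ≥ 3; CP rank is at least every unfolding rank, so rank(T) ≥ 3. (Unfolding ranks only ever bound the CP rank from below — rank(T) can be strictly larger than all of them — so the matching upper bound has to come from an explicit 3-term decomposition.)
Upper bound: T is a sum of 3 rank-1 terms, T = (1, -1) ⊗ (2, 1, -2) ⊗ (-1, 0, 2) + (1, 0) ⊗ (0, 1, -1) ⊗ (1, -2, 0) + (1, 1) ⊗ (2, 1, 2) ⊗ (-2, 0, -1) (one valid choice — decompositions are not unique — normalised so each a, b is primitive with positive first nonzero entry; check it by expanding all entries), so rank(T) ≤ 3.
These bounds meet, so rank(T) = 3.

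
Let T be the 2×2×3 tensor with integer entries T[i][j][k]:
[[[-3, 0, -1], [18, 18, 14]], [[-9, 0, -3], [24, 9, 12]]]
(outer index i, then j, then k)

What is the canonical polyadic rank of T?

2

Lower bound: the mode-2 unfolding of T (rows indexed by j, columns by (i,k) = (0,0), (0,1), (0,2), (1,0), (1,1), (1,2)) is [[-3, 0, -1, -9, 0, -3], [18, 18, 14, 24, 9, 12]].
There the 2×2 minor on rows j ∈ {0, 1}, columns (i,k) ∈ {(0,0), (0,1)} is det [[-3, 0], [18, 18]] = -54 ≠ 0, so this unfolding has rank ≥ 2; CP rank is at least every unfolding rank, so rank(T) ≥ 2. (This is only a lower bound: in general the CP rank may exceed every unfolding rank, so we still need to exhibit 2 rank-1 terms summing to T.)
Upper bound — finding two terms. Write S_k = T[:,:,k] for the frontal slices: S₀ = [[-3, 18], [-9, 24]], S₁ = [[0, 18], [0, 9]], S₂ = [[-1, 14], [-3, 12]].
If T = a₁ ⊗ b₁ ⊗ c₁ + a₂ ⊗ b₂ ⊗ c₂ then each S_k = c₁[k]·a₁b₁ᵀ + c₂[k]·a₂b₂ᵀ. S₀ and S₁ are linearly independent, so a₁b₁ᵀ and a₂b₂ᵀ must span the same plane of matrices: they are the rank-1 matrices of the form x·S₀ + y·S₁.
det(x·S₀ + y·S₁) is 90·x² + 135·xy = 45·(2·x + 3·y)(x), vanishing at (x:y) = (3:-2) and (0:1).
M₁ = 3·S₀ − 2·S₁ = [[-9, 18], [-27, 54]] = (-9)·[1, 3][1, -2]ᵀ and M₂ = S₁ = [[0, 18], [0, 9]] = 9·[2, 1][0, 1]ᵀ, so take a₁ = [1, 3], b₁ = [1, -2], a₂ = [2, 1], b₂ = [0, 1].
Each slice is an integer combination of E₁ = a₁b₁ᵀ and E₂ = a₂b₂ᵀ: S₀ = −3·E₁ + 6·E₂, S₁ = 9·E₂, S₂ = −E₁ + 6·E₂; reading off coefficients, c₁ = [-3, 0, -1] and c₂ = [6, 9, 6].
Hence T = [1, 3] ⊗ [1, -2] ⊗ [-3, 0, -1] + [2, 1] ⊗ [0, 1] ⊗ [6, 9, 6], so rank(T) ≤ 2.
These bounds meet, so rank(T) = 2.
Check entry T[1,0,1] = 0: (3)·(1)·(0) + (1)·(0)·(9) = 0.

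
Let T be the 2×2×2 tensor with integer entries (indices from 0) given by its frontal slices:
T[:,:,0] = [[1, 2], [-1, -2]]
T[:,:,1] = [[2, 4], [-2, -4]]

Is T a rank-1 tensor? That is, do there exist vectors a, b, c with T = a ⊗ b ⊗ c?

The mode-1 fibre T[:,0,0] = [1, -1] gives a = [1, -1] (primitive direction); the mode-2 fibre T[0,:,0] = [1, 2] gives b = [1, 2]; then c[k] = T[0,0,k] / (a[0]·b[0]) = [1, 2] / 1 = [1, 2].
Expanding [1, -1] ⊗ [1, 2] ⊗ [1, 2] reproduces all 8 entries of T, so T = [1, -1] ⊗ [1, 2] ⊗ [1, 2] and rank(T) ≤ 1.
Equivalently every frontal slice T[:,:,k] is c[k] times the rank-1 matrix [1, -1] ⊗ [1, 2]. So T has rank 1 (it is nonzero).

Yes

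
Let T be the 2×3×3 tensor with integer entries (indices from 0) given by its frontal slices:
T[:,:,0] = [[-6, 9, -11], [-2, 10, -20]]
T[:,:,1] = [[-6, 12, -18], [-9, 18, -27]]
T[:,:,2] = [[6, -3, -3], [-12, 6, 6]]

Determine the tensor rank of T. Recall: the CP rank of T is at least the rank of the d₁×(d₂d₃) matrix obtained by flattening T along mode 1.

2

Lower bound: the mode-2 unfolding of T (rows indexed by j, columns by (i,k) = (0,0), (0,1), (0,2), (1,0), (1,1), (1,2)) is [[-6, -6, 6, -2, -9, -12], [9, 12, -3, 10, 18, 6], [-11, -18, -3, -20, -27, 6]].
There the 2×2 minor on rows j ∈ {0, 1}, columns (i,k) ∈ {(0,0), (0,1)} is det [[-6, -6], [9, 12]] = -18 ≠ 0, so this unfolding has rank ≥ 2; CP rank is at least every unfolding rank, so rank(T) ≥ 2. (Flattening ranks never certify an upper bound on CP rank; for that we must actually write T with 2 rank-1 terms.)
Upper bound — finding two terms. Write S_k = T[:,:,k] for the frontal slices: S₀ = [[-6, 9, -11], [-2, 10, -20]], S₁ = [[-6, 12, -18], [-9, 18, -27]], S₂ = [[6, -3, -3], [-12, 6, 6]].
If T = a₁ ⊗ b₁ ⊗ c₁ + a₂ ⊗ b₂ ⊗ c₂ then each S_k = c₁[k]·a₁b₁ᵀ + c₂[k]·a₂b₂ᵀ. S₀ and S₁ are linearly independent, so a₁b₁ᵀ and a₂b₂ᵀ must span the same plane of matrices: they are the rank-1 matrices of the form x·S₀ + y·S₁.
The 2×2 minor of x·S₀ + y·S₁ on rows {0,1}, columns {0,1} is −42·x² − 63·xy = (-21)·(2·x + 3·y)(x), vanishing at (x:y) = (3:-2) and (0:1).
M₁ = 3·S₀ − 2·S₁ = [[-6, 3, 3], [12, -6, -6]] = (-3)·[1, -2][2, -1, -1]ᵀ and M₂ = S₁ = [[-6, 12, -18], [-9, 18, -27]] = (-3)·[2, 3][1, -2, 3]ᵀ, so take a₁ = [1, -2], b₁ = [2, -1, -1], a₂ = [2, 3], b₂ = [1, -2, 3].
Each slice is an integer combination of E₁ = a₁b₁ᵀ and E₂ = a₂b₂ᵀ: S₀ = −E₁ − 2·E₂, S₁ = −3·E₂, S₂ = 3·E₁; reading off coefficients, c₁ = [-1, 0, 3] and c₂ = [-2, -3, 0].
Hence T = [1, -2] ⊗ [2, -1, -1] ⊗ [-1, 0, 3] + [2, 3] ⊗ [1, -2, 3] ⊗ [-2, -3, 0], so rank(T) ≤ 2.
These bounds meet, so rank(T) = 2.
Check entry T[0,0,1] = -6: (1)·(2)·(0) + (2)·(1)·(-3) = -6.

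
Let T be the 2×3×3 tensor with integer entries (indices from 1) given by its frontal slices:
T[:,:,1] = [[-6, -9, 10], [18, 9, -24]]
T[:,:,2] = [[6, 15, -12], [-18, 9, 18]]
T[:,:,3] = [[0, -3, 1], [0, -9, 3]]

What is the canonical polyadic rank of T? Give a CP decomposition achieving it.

Lower bound: in the mode-3 unfolding of T (rows indexed by k, columns by (i,j)) the 2×2 minor on rows k ∈ {1, 2}, columns (i,j) ∈ {(1,1), (1,2)} is det [[-6, -9], [6, 15]] = -36 ≠ 0, so that unfolding has rank ≥ 2 and hence rank(T) ≥ 2 (CP rank is at least every unfolding rank, though it can be larger).
Upper bound: with S_k = T[:,:,k], the two rank-1 terms a₁b₁ᵀ, a₂b₂ᵀ are the rank-1 members of the pencil x·S₁ + y·S₂.
The 2×2 minor of x·S₁ + y·S₂ on rows {1,2}, columns {1,2} is 108·x² − 432·xy + 324·y² = 108·(x − 3·y)(x − y), vanishing at (x:y) = (3:1) and (1:1).
M₁ = 3·S₁ + S₂ = [[-12, -12, 18], [36, 36, -54]] = (-6)·[1, -3][2, 2, -3]ᵀ and M₂ = S₁ + S₂ = [[0, 6, -2], [0, 18, -6]] = 2·[1, 3][0, 3, -1]ᵀ, so take a₁ = [1, -3], b₁ = [2, 2, -3], a₂ = [1, 3], b₂ = [0, 3, -1].
Each slice is an integer combination of E₁ = a₁b₁ᵀ and E₂ = a₂b₂ᵀ: S₁ = −3·E₁ − E₂, S₂ = 3·E₁ + 3·E₂, S₃ = −E₂; reading off coefficients, c₁ = [-3, 3, 0] and c₂ = [-1, 3, -1].
Hence T = [1, -3] ∘ [2, 2, -3] ∘ [-3, 3, 0] + [1, 3] ∘ [0, 3, -1] ∘ [-1, 3, -1], so rank(T) ≤ 2.
These bounds meet, so rank(T) = 2.

rank(T) = 2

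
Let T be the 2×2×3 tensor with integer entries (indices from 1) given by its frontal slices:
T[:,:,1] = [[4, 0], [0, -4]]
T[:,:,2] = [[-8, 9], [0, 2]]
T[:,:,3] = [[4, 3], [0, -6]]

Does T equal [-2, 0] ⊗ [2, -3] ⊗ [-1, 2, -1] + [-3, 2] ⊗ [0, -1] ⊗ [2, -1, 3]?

Reconstruct entrywise from the claimed factors. For example, T[1,1,2] = -8 and Σₗ aₗ[1]bₗ[1]cₗ[2] = (-2)·(2)·(2) + (-3)·(0)·(-1) = -8; checking all 12 entries, every one matches. The claim holds.

Yes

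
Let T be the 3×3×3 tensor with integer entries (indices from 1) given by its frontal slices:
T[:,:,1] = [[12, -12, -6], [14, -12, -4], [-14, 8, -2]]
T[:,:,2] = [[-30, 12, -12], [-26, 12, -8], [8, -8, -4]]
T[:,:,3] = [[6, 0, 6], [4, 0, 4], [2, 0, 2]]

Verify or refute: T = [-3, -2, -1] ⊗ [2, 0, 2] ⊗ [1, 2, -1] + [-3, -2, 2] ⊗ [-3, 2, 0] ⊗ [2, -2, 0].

Reconstruct entry (2,1,1) from the claimed factors: Σₗ aₗ[2]bₗ[1]cₗ[1] = (-2)·(2)·(1) + (-2)·(-3)·(2) = 8, but T[2,1,1] = 14. The claim is false.

No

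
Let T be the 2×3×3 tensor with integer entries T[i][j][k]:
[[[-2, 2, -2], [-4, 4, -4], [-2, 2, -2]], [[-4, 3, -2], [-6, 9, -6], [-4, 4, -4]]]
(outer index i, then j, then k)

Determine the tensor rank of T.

3

Lower bound: the mode-2 unfolding of T (rows indexed by j, columns by (i,k) = (0,0), (0,1), (0,2), (1,0), (1,1), (1,2)) is [[-2, 2, -2, -4, 3, -2], [-4, 4, -4, -6, 9, -6], [-2, 2, -2, -4, 4, -4]].
There the 3×3 minor on rows j ∈ {0, 1, 2}, columns (i,k) ∈ {(0,0), (1,0), (1,1)} is det [[-2, -4, 3], [-4, -6, 9], [-2, -4, 4]] = -4 ≠ 0, so this unfolding has rank ≥ 3; CP rank is at least every unfolding rank, so rank(T) ≥ 3. (Flattening ranks never certify an upper bound on CP rank; for that we must actually write T with 3 rank-1 terms.)
Upper bound: T is a sum of 3 rank-1 terms, T = (0, 1) ⊗ (1, -1, 0) ⊗ (-2, -1, -2) + (0, 1) ⊗ (1, 0, 0) ⊗ (2, 0, 4) + (1, 2) ⊗ (1, 2, 1) ⊗ (-2, 2, -2) (written with every a and b primitive with positive leading entry and the scale carried by c; CP decompositions are not unique, and this one is verified by expanding entrywise), so rank(T) ≤ 3.
These bounds meet, so rank(T) = 3.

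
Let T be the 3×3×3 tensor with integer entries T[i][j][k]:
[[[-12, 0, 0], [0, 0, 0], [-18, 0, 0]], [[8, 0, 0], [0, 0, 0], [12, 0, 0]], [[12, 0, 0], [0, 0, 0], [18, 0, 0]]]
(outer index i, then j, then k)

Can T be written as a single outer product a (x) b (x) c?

Yes

If T = a (x) b (x) c then every fibre of T is a multiple of the corresponding factor, so read the factors off the fibres through the nonzero entry T[0,0,0] = -12.
The mode-1 fibre T[:,0,0] = [-12, 8, 12] gives a = (3, -2, -3) (primitive direction); the mode-2 fibre T[0,:,0] = [-12, 0, -18] gives b = (2, 0, 3); then c[k] = T[0,0,k] / (a[0]·b[0]) = [-12, 0, 0] / 6 = (-2, 0, 0).
Expanding (3, -2, -3) (x) (2, 0, 3) (x) (-2, 0, 0) reproduces all 27 entries of T, so T = (3, -2, -3) (x) (2, 0, 3) (x) (-2, 0, 0) and rank(T) ≤ 1.
Equivalently every frontal slice T[:,:,k] is c[k] times the rank-1 matrix (3, -2, -3) (x) (2, 0, 3). So T has rank 1 (it is nonzero).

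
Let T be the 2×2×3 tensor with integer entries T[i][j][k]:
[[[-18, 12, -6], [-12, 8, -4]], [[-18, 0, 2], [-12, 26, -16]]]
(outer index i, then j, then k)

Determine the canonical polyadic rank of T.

Lower bound: the mode-3 unfolding of T (rows indexed by k, columns by (i,j) = (0,0), (0,1), (1,0), (1,1)) is [[-18, -12, -18, -12], [12, 8, 0, 26], [-6, -4, 2, -16]].
There the 2×2 minor on rows k ∈ {0, 1}, columns (i,j) ∈ {(0,0), (1,0)} is det [[-18, -18], [12, 0]] = 216 ≠ 0, so this unfolding has rank ≥ 2; CP rank is at least every unfolding rank, so rank(T) ≥ 2. (This is only a lower bound: in general the CP rank may exceed every unfolding rank, so we still need to exhibit 2 rank-1 terms summing to T.)
Upper bound — finding two terms. Write S_k = T[:,:,k] for the frontal slices: S₀ = [[-18, -12], [-18, -12]], S₁ = [[12, 8], [0, 26]], S₂ = [[-6, -4], [2, -16]].
If T = a₁ ⊗ b₁ ⊗ c₁ + a₂ ⊗ b₂ ⊗ c₂ then each S_k = c₁[k]·a₁b₁ᵀ + c₂[k]·a₂b₂ᵀ. S₀ and S₁ are linearly independent, so a₁b₁ᵀ and a₂b₂ᵀ must span the same plane of matrices: they are the rank-1 matrices of the form x·S₀ + y·S₁.
det(x·S₀ + y·S₁) is −468·xy + 312·y² = (-156)·(3·x − 2·y)(y), vanishing at (x:y) = (2:3) and (1:0).
M₁ = 2·S₀ + 3·S₁ = [[0, 0], [-36, 54]] = (-18)·[0, 1][2, -3]ᵀ and M₂ = S₀ = [[-18, -12], [-18, -12]] = (-6)·[1, 1][3, 2]ᵀ, so take a₁ = [0, 1], b₁ = [2, -3], a₂ = [1, 1], b₂ = [3, 2].
Each slice is an integer combination of E₁ = a₁b₁ᵀ and E₂ = a₂b₂ᵀ: S₀ = −6·E₂, S₁ = −6·E₁ + 4·E₂, S₂ = 4·E₁ − 2·E₂; reading off coefficients, c₁ = [0, -6, 4] and c₂ = [-6, 4, -2].
Hence T = [0, 1] ⊗ [2, -3] ⊗ [0, -6, 4] + [1, 1] ⊗ [3, 2] ⊗ [-6, 4, -2], so rank(T) ≤ 2.
These bounds meet, so rank(T) = 2.

2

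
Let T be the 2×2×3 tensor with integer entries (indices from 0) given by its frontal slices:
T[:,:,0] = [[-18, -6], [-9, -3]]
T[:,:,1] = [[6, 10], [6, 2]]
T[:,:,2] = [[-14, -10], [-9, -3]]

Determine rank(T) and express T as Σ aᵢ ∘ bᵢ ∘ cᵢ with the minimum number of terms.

Lower bound: the mode-3 unfolding of T (rows indexed by k, columns by (i,j) = (0,0), (0,1), (1,0), (1,1)) is [[-18, -6, -9, -3], [6, 10, 6, 2], [-14, -10, -9, -3]].
There the 2×2 minor on rows k ∈ {0, 1}, columns (i,j) ∈ {(0,0), (0,1)} is det [[-18, -6], [6, 10]] = -144 ≠ 0, so this unfolding has rank ≥ 2; CP rank is at least every unfolding rank, so rank(T) ≥ 2. (Flattening ranks never certify an upper bound on CP rank; for that we must actually write T with 2 rank-1 terms.)
Upper bound — finding two terms. Write S_k = T[:,:,k] for the frontal slices: S₀ = [[-18, -6], [-9, -3]], S₁ = [[6, 10], [6, 2]], S₂ = [[-14, -10], [-9, -3]].
If T = a₁ ∘ b₁ ∘ c₁ + a₂ ∘ b₂ ∘ c₂ then each S_k = c₁[k]·a₁b₁ᵀ + c₂[k]·a₂b₂ᵀ. S₀ and S₁ are linearly independent, so a₁b₁ᵀ and a₂b₂ᵀ must span the same plane of matrices: they are the rank-1 matrices of the form x·S₀ + y·S₁.
det(x·S₀ + y·S₁) is 72·xy − 48·y² = 24·(3·x − 2·y)(y), vanishing at (x:y) = (2:3) and (1:0).
M₁ = 2·S₀ + 3·S₁ = [[-18, 18], [0, 0]] = (-18)·[1, 0][1, -1]ᵀ and M₂ = S₀ = [[-18, -6], [-9, -3]] = (-3)·[2, 1][3, 1]ᵀ, so take a₁ = [1, 0], b₁ = [1, -1], a₂ = [2, 1], b₂ = [3, 1].
Each slice is an integer combination of E₁ = a₁b₁ᵀ and E₂ = a₂b₂ᵀ: S₀ = −3·E₂, S₁ = −6·E₁ + 2·E₂, S₂ = 4·E₁ − 3·E₂; reading off coefficients, c₁ = [0, -6, 4] and c₂ = [-3, 2, -3].
Hence T = [1, 0] ∘ [1, -1] ∘ [0, -6, 4] + [2, 1] ∘ [3, 1] ∘ [-3, 2, -3], so rank(T) ≤ 2.
These bounds meet, so rank(T) = 2.

rank(T) = 2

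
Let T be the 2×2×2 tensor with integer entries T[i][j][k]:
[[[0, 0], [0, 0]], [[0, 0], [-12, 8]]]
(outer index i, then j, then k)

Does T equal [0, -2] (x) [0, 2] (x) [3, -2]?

Yes

Reconstruct entrywise from the claimed factors. For example, T[0,1,1] = 0 and Σₗ aₗ[0]bₗ[1]cₗ[1] = (0)·(2)·(-2) = 0; checking all 8 entries, every one matches. The claim holds.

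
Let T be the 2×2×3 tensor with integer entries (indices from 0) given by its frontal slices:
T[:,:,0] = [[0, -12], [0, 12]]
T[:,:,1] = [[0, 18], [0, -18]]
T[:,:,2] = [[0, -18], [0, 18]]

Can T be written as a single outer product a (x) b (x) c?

The mode-1 fibre T[:,1,0] = [-12, 12] gives a = [1, -1] (primitive direction); the mode-2 fibre T[0,:,0] = [0, -12] gives b = [0, 1]; then c[k] = T[0,1,k] / (a[0]·b[1]) = [-12, 18, -18] / 1 = [-12, 18, -18].
Expanding [1, -1] (x) [0, 1] (x) [-12, 18, -18] reproduces all 12 entries of T, so T = [1, -1] (x) [0, 1] (x) [-12, 18, -18] and rank(T) ≤ 1.
Equivalently every frontal slice T[:,:,k] is c[k] times the rank-1 matrix [1, -1] (x) [0, 1]. So T has rank 1 (it is nonzero).

Yes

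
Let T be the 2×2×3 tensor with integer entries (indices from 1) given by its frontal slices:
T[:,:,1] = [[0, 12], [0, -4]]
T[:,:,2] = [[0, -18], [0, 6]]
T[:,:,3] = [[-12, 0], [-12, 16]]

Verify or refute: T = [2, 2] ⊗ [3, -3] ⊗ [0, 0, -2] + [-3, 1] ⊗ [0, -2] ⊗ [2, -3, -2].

Yes

Reconstruct entrywise from the claimed factors. For example, T[1,1,1] = 0 and Σₗ aₗ[1]bₗ[1]cₗ[1] = (2)·(3)·(0) + (-3)·(0)·(2) = 0; checking all 12 entries, every one matches. The claim holds.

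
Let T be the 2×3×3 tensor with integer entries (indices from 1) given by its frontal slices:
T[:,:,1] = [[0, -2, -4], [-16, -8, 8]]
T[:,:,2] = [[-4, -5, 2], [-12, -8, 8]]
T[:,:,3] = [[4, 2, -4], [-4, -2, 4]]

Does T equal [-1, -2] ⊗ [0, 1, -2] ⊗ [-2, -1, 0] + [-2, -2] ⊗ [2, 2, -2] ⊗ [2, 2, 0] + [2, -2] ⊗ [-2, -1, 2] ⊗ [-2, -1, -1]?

Yes

Reconstruct entrywise from the claimed factors. For example, T[2,3,2] = 8 and Σₗ aₗ[2]bₗ[3]cₗ[2] = (-2)·(-2)·(-1) + (-2)·(-2)·(2) + (-2)·(2)·(-1) = 8; checking all 18 entries, every one matches. The claim holds.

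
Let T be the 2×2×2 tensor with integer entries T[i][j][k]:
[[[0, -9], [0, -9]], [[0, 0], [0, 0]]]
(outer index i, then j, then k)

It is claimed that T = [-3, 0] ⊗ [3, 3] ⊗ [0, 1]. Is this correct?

Yes

Reconstruct entrywise from the claimed factors. For example, T[0,0,0] = 0 and Σₗ aₗ[0]bₗ[0]cₗ[0] = (-3)·(3)·(0) = 0; checking all 8 entries, every one matches. The claim holds.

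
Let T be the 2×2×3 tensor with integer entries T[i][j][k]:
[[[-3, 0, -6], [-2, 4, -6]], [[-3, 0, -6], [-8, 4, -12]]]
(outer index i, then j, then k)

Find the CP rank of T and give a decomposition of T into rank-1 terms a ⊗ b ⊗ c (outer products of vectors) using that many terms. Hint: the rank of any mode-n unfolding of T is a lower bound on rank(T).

rank(T) = 3

Lower bound: in the mode-3 unfolding of T (rows indexed by k, columns by (i,j)) the 3×3 minor on rows k ∈ {0, 1, 2}, columns (i,j) ∈ {(0,0), (0,1), (1,1)} is det [[-3, -2, -8], [0, 4, 4], [-6, -6, -12]] = -72 ≠ 0, so that unfolding has rank ≥ 3 and hence rank(T) ≥ 3 (CP rank is at least every unfolding rank, though it can be larger).
Upper bound: T is a sum of 3 rank-1 terms, T = [1, -2] ⊗ [0, 1] ⊗ [2, 0, 2] + [1, 1] ⊗ [1, 0] ⊗ [-1, -2, -2] + [1, 1] ⊗ [1, 2] ⊗ [-2, 2, -4] (written with every a and b primitive with positive leading entry and the scale carried by c; CP decompositions are not unique, and this one is verified by expanding entrywise), so rank(T) ≤ 3.
These bounds meet, so rank(T) = 3.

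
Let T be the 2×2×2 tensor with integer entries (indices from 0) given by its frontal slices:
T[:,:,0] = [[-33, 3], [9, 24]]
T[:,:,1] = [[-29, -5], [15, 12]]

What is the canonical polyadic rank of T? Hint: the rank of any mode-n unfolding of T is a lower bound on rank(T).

2

Lower bound: the mode-2 unfolding of T (rows indexed by j, columns by (i,k) = (0,0), (0,1), (1,0), (1,1)) is [[-33, -29, 9, 15], [3, -5, 24, 12]].
There the 2×2 minor on rows j ∈ {0, 1}, columns (i,k) ∈ {(0,0), (0,1)} is det [[-33, -29], [3, -5]] = 252 ≠ 0, so this unfolding has rank ≥ 2; CP rank is at least every unfolding rank, so rank(T) ≥ 2. (Unfolding ranks only ever bound the CP rank from below — rank(T) can be strictly larger than all of them — so the matching upper bound has to come from an explicit 2-term decomposition.)
Upper bound — finding two terms. Write S_k = T[:,:,k] for the frontal slices: S₀ = [[-33, 3], [9, 24]], S₁ = [[-29, -5], [15, 12]].
If T = a₁ ⊗ b₁ ⊗ c₁ + a₂ ⊗ b₂ ⊗ c₂ then each S_k = c₁[k]·a₁b₁ᵀ + c₂[k]·a₂b₂ᵀ. S₀ and S₁ are linearly independent, so a₁b₁ᵀ and a₂b₂ᵀ must span the same plane of matrices: they are the rank-1 matrices of the form x·S₀ + y·S₁.
det(x·S₀ + y·S₁) is −819·x² − 1092·xy − 273·y² = (-273)·(x + y)(3·x + y), vanishing at (x:y) = (1:-1) and (1:-3).
M₁ = S₀ − S₁ = [[-4, 8], [-6, 12]] = (-2)·(2, 3)(1, -2)ᵀ and M₂ = S₀ − 3·S₁ = [[54, 18], [-36, -12]] = 6·(3, -2)(3, 1)ᵀ, so take a₁ = (2, 3), b₁ = (1, -2), a₂ = (3, -2), b₂ = (3, 1).
Each slice is an integer combination of E₁ = a₁b₁ᵀ and E₂ = a₂b₂ᵀ: S₀ = −3·E₁ − 3·E₂, S₁ = −E₁ − 3·E₂; reading off coefficients, c₁ = (-3, -1) and c₂ = (-3, -3).
Hence T = (2, 3) ⊗ (1, -2) ⊗ (-3, -1) + (3, -2) ⊗ (3, 1) ⊗ (-3, -3), so rank(T) ≤ 2.
These bounds meet, so rank(T) = 2.
Check entry T[0,1,0] = 3: (2)·(-2)·(-3) + (3)·(1)·(-3) = 3.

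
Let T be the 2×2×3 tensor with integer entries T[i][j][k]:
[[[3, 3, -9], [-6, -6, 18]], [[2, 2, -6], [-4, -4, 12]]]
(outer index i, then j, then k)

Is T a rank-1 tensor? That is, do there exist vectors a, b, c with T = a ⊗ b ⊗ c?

If T = a ⊗ b ⊗ c then every fibre of T is a multiple of the corresponding factor, so read the factors off the fibres through the nonzero entry T[0,0,0] = 3.
The mode-1 fibre T[:,0,0] = [3, 2] gives a = (3, 2) (primitive direction); the mode-2 fibre T[0,:,0] = [3, -6] gives b = (1, -2); then c[k] = T[0,0,k] / (a[0]·b[0]) = [3, 3, -9] / 3 = (1, 1, -3).
Expanding (3, 2) ⊗ (1, -2) ⊗ (1, 1, -3) reproduces all 12 entries of T, so T = (3, 2) ⊗ (1, -2) ⊗ (1, 1, -3) and rank(T) ≤ 1.
Equivalently every frontal slice T[:,:,k] is c[k] times the rank-1 matrix (3, 2) ⊗ (1, -2). So T has rank 1 (it is nonzero).

Yes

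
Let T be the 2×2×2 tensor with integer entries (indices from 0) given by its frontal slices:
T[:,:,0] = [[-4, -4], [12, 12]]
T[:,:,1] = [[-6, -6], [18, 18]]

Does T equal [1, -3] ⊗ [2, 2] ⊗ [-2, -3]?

Yes

Reconstruct entrywise from the claimed factors. For example, T[1,0,0] = 12 and Σₗ aₗ[1]bₗ[0]cₗ[0] = (-3)·(2)·(-2) = 12; checking all 8 entries, every one matches. The claim holds.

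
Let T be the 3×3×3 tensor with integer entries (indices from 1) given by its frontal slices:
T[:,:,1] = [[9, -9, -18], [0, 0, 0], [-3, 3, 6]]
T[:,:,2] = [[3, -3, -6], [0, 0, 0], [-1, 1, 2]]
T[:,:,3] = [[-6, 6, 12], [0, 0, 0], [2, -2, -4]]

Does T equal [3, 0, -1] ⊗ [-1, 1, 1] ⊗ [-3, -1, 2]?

Reconstruct entry (1,3,1) from the claimed factors: Σₗ aₗ[1]bₗ[3]cₗ[1] = (3)·(1)·(-3) = -9, but T[1,3,1] = -18. The claim is false.

No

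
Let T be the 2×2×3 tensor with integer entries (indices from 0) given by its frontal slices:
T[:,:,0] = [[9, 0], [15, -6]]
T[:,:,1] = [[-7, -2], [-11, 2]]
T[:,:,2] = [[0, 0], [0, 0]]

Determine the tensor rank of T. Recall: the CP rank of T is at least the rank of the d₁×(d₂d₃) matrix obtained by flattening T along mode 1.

Lower bound: the mode-2 unfolding of T (rows indexed by j, columns by (i,k) = (0,0), (0,1), (0,2), (1,0), (1,1), (1,2)) is [[9, -7, 0, 15, -11, 0], [0, -2, 0, -6, 2, 0]].
There the 2×2 minor on rows j ∈ {0, 1}, columns (i,k) ∈ {(0,0), (0,1)} is det [[9, -7], [0, -2]] = -18 ≠ 0, so this unfolding has rank ≥ 2; CP rank is at least every unfolding rank, so rank(T) ≥ 2. (This is only a lower bound: in general the CP rank may exceed every unfolding rank, so we still need to exhibit 2 rank-1 terms summing to T.)
Upper bound — finding two terms. Write S_k = T[:,:,k] for the frontal slices: S₀ = [[9, 0], [15, -6]], S₁ = [[-7, -2], [-11, 2]], S₂ = [[0, 0], [0, 0]].
If T = a₁ ⊗ b₁ ⊗ c₁ + a₂ ⊗ b₂ ⊗ c₂ then each S_k = c₁[k]·a₁b₁ᵀ + c₂[k]·a₂b₂ᵀ. S₀ and S₁ are linearly independent, so a₁b₁ᵀ and a₂b₂ᵀ must span the same plane of matrices: they are the rank-1 matrices of the form x·S₀ + y·S₁.
det(x·S₀ + y·S₁) is −54·x² + 90·xy − 36·y² = (-18)·(3·x − 2·y)(x − y), vanishing at (x:y) = (2:3) and (1:1).
M₁ = 2·S₀ + 3·S₁ = [[-3, -6], [-3, -6]] = (-3)·[1, 1][1, 2]ᵀ and M₂ = S₀ + S₁ = [[2, -2], [4, -4]] = 2·[1, 2][1, -1]ᵀ, so take a₁ = [1, 1], b₁ = [1, 2], a₂ = [1, 2], b₂ = [1, -1].
Each slice is an integer combination of E₁ = a₁b₁ᵀ and E₂ = a₂b₂ᵀ: S₀ = 3·E₁ + 6·E₂, S₁ = −3·E₁ − 4·E₂, S₂ = 0; reading off coefficients, c₁ = [3, -3, 0] and c₂ = [6, -4, 0].
Hence T = [1, 1] ⊗ [1, 2] ⊗ [3, -3, 0] + [1, 2] ⊗ [1, -1] ⊗ [6, -4, 0], so rank(T) ≤ 2.
These bounds meet, so rank(T) = 2.

2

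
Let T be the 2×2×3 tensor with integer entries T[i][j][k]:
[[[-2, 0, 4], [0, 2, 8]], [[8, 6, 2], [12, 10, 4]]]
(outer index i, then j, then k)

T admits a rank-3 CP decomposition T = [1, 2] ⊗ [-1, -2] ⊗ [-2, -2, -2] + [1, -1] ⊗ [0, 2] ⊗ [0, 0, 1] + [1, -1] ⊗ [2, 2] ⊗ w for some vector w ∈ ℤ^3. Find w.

w = [-2, -1, 1]

Subtract the known terms from T to get the rank-1 residual R = [1, -1] ⊗ [2, 2] ⊗ w, so R[i,j,k] = a[i]·b[j]·w[k]. Pick indices with nonzero a[0]·b[0] = (1)·(2) = 2. Only the fibre through (0,0,·) is needed: R[0,0,:] = T[0,0,:] − Σₗ aₗ[0]bₗ[0]cₗ = [-2, 0, 4] − (1)·(-1)·[-2, -2, -2] − (1)·(0)·[0, 0, 1] = [-4, -2, 2]. Then w[k] = R[0,0,k] / 2 for each k, giving w = [-4, -2, 2] / 2 = [-2, -1, 1].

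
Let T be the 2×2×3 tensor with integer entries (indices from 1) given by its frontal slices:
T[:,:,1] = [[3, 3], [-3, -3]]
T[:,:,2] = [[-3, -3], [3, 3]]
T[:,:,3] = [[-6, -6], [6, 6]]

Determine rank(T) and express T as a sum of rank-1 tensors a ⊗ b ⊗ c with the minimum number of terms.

rank(T) = 1

Lower bound: T ≠ 0 (e.g. T[1,1,1] = 3), so rank(T) ≥ 1.
Upper bound: if T = a ⊗ b ⊗ c then every fibre of T is a multiple of the corresponding factor, so read the factors off the fibres through the nonzero entry T[1,1,1] = 3.
The mode-1 fibre T[:,1,1] = [3, -3] gives a = [1, -1] (primitive direction); the mode-2 fibre T[1,:,1] = [3, 3] gives b = [1, 1]; then c[k] = T[1,1,k] / (a[1]·b[1]) = [3, -3, -6] / 1 = [3, -3, -6].
Expanding [1, -1] ⊗ [1, 1] ⊗ [3, -3, -6] reproduces all 12 entries of T, so T = [1, -1] ⊗ [1, 1] ⊗ [3, -3, -6] and rank(T) ≤ 1.
These bounds meet, so rank(T) = 1.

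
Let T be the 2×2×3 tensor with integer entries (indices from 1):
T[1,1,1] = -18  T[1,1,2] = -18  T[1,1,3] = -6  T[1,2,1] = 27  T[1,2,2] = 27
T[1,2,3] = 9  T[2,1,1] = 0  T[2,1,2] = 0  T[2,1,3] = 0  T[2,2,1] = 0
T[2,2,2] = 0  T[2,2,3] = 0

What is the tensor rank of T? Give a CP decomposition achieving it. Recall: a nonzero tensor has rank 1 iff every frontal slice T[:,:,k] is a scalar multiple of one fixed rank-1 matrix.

rank(T) = 1

Lower bound: T ≠ 0 (e.g. T[1,1,1] = -18), so rank(T) ≥ 1.
Upper bound: if T = a ⊗ b ⊗ c then every fibre of T is a multiple of the corresponding factor, so read the factors off the fibres through the nonzero entry T[1,1,1] = -18.
The mode-1 fibre T[:,1,1] = [-18, 0] gives a = (1, 0) (primitive direction); the mode-2 fibre T[1,:,1] = [-18, 27] gives b = (2, -3); then c[k] = T[1,1,k] / (a[1]·b[1]) = [-18, -18, -6] / 2 = (-9, -9, -3).
Expanding (1, 0) ⊗ (2, -3) ⊗ (-9, -9, -3) reproduces all 12 entries of T, so T = (1, 0) ⊗ (2, -3) ⊗ (-9, -9, -3) and rank(T) ≤ 1.
These bounds meet, so rank(T) = 1.
Check entry T[2,2,3] = 0: (0)·(-3)·(-3) = 0.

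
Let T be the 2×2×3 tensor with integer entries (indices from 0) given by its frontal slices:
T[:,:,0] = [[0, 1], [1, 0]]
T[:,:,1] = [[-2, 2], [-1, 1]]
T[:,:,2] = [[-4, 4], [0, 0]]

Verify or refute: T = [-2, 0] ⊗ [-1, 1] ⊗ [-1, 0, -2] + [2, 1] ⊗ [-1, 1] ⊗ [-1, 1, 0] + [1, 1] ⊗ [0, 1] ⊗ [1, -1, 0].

No

Reconstruct entry (0,1,1) from the claimed factors: Σₗ aₗ[0]bₗ[1]cₗ[1] = (-2)·(1)·(0) + (2)·(1)·(1) + (1)·(1)·(-1) = 1, but T[0,1,1] = 2. The claim is false.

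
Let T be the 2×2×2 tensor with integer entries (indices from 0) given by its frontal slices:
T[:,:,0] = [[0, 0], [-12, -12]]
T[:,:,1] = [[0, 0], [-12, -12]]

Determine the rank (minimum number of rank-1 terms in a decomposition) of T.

Lower bound: T ≠ 0 (e.g. T[1,0,0] = -12), so rank(T) ≥ 1.
Upper bound: if T = a ∘ b ∘ c then every fibre of T is a multiple of the corresponding factor, so read the factors off the fibres through the nonzero entry T[1,0,0] = -12.
The mode-1 fibre T[:,0,0] = [0, -12] gives a = [0, 1] (primitive direction); the mode-2 fibre T[1,:,0] = [-12, -12] gives b = [1, 1]; then c[k] = T[1,0,k] / (a[1]·b[0]) = [-12, -12] / 1 = [-12, -12].
Expanding [0, 1] ∘ [1, 1] ∘ [-12, -12] reproduces all 8 entries of T, so T = [0, 1] ∘ [1, 1] ∘ [-12, -12] and rank(T) ≤ 1.
These bounds meet, so rank(T) = 1.

1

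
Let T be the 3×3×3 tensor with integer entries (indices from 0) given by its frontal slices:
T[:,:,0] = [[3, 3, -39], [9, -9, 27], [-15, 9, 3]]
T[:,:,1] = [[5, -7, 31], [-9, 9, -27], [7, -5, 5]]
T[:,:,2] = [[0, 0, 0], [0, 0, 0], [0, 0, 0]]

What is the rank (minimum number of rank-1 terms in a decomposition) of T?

2

Lower bound: the mode-1 unfolding of T (rows indexed by i, columns by (j,k) = (0,0), (0,1), (0,2), (1,0), (1,1), (1,2), (2,0), (2,1), (2,2)) is [[3, 5, 0, 3, -7, 0, -39, 31, 0], [9, -9, 0, -9, 9, 0, 27, -27, 0], [-15, 7, 0, 9, -5, 0, 3, 5, 0]].
There the 2×2 minor on rows i ∈ {0, 1}, columns (j,k) ∈ {(0,0), (0,1)} is det [[3, 5], [9, -9]] = -72 ≠ 0, so this unfolding has rank ≥ 2; CP rank is at least every unfolding rank, so rank(T) ≥ 2. (This is only a lower bound: in general the CP rank may exceed every unfolding rank, so we still need to exhibit 2 rank-1 terms summing to T.)
Upper bound — finding two terms. Write S_k = T[:,:,k] for the frontal slices: S₀ = [[3, 3, -39], [9, -9, 27], [-15, 9, 3]], S₁ = [[5, -7, 31], [-9, 9, -27], [7, -5, 5]], S₂ = [[0, 0, 0], [0, 0, 0], [0, 0, 0]].
If T = a₁ ⊗ b₁ ⊗ c₁ + a₂ ⊗ b₂ ⊗ c₂ then each S_k = c₁[k]·a₁b₁ᵀ + c₂[k]·a₂b₂ᵀ. S₀ and S₁ are linearly independent, so a₁b₁ᵀ and a₂b₂ᵀ must span the same plane of matrices: they are the rank-1 matrices of the form x·S₀ + y·S₁.
The 2×2 minor of x·S₀ + y·S₁ on rows {0,1}, columns {0,1} is −54·x² + 72·xy − 18·y² = (-18)·(3·x − y)(x − y), vanishing at (x:y) = (1:3) and (1:1).
M₁ = S₀ + 3·S₁ = [[18, -18, 54], [-18, 18, -54], [6, -6, 18]] = 6·[3, -3, 1][1, -1, 3]ᵀ and M₂ = S₀ + S₁ = [[8, -4, -8], [0, 0, 0], [-8, 4, 8]] = 4·[1, 0, -1][2, -1, -2]ᵀ, so take a₁ = [3, -3, 1], b₁ = [1, -1, 3], a₂ = [1, 0, -1], b₂ = [2, -1, -2].
Each slice is an integer combination of E₁ = a₁b₁ᵀ and E₂ = a₂b₂ᵀ: S₀ = −3·E₁ + 6·E₂, S₁ = 3·E₁ − 2·E₂, S₂ = 0; reading off coefficients, c₁ = [-3, 3, 0] and c₂ = [6, -2, 0].
Hence T = [3, -3, 1] ⊗ [1, -1, 3] ⊗ [-3, 3, 0] + [1, 0, -1] ⊗ [2, -1, -2] ⊗ [6, -2, 0], so rank(T) ≤ 2.
These bounds meet, so rank(T) = 2.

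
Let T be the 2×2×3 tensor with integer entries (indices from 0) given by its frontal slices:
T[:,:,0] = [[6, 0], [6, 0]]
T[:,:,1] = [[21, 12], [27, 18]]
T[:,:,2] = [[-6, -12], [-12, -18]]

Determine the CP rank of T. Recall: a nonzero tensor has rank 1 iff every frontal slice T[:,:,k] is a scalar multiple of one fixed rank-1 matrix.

2

Lower bound: the mode-1 unfolding of T (rows indexed by i, columns by (j,k) = (0,0), (0,1), (0,2), (1,0), (1,1), (1,2)) is [[6, 21, -6, 0, 12, -12], [6, 27, -12, 0, 18, -18]].
There the 2×2 minor on rows i ∈ {0, 1}, columns (j,k) ∈ {(0,0), (0,1)} is det [[6, 21], [6, 27]] = 36 ≠ 0, so this unfolding has rank ≥ 2; CP rank is at least every unfolding rank, so rank(T) ≥ 2. (Unfolding ranks only ever bound the CP rank from below — rank(T) can be strictly larger than all of them — so the matching upper bound has to come from an explicit 2-term decomposition.)
Upper bound — finding two terms. Write S_k = T[:,:,k] for the frontal slices: S₀ = [[6, 0], [6, 0]], S₁ = [[21, 12], [27, 18]], S₂ = [[-6, -12], [-12, -18]].
If T = a₁ (x) b₁ (x) c₁ + a₂ (x) b₂ (x) c₂ then each S_k = c₁[k]·a₁b₁ᵀ + c₂[k]·a₂b₂ᵀ. S₀ and S₁ are linearly independent, so a₁b₁ᵀ and a₂b₂ᵀ must span the same plane of matrices: they are the rank-1 matrices of the form x·S₀ + y·S₁.
det(x·S₀ + y·S₁) is 36·xy + 54·y² = 18·(2·x + 3·y)(y), vanishing at (x:y) = (3:-2) and (1:0).
M₁ = 3·S₀ − 2·S₁ = [[-24, -24], [-36, -36]] = (-12)·[2, 3][1, 1]ᵀ and M₂ = S₀ = [[6, 0], [6, 0]] = 6·[1, 1][1, 0]ᵀ, so take a₁ = [2, 3], b₁ = [1, 1], a₂ = [1, 1], b₂ = [1, 0].
Each slice is an integer combination of E₁ = a₁b₁ᵀ and E₂ = a₂b₂ᵀ: S₀ = 6·E₂, S₁ = 6·E₁ + 9·E₂, S₂ = −6·E₁ + 6·E₂; reading off coefficients, c₁ = [0, 6, -6] and c₂ = [6, 9, 6].
Hence T = [2, 3] (x) [1, 1] (x) [0, 6, -6] + [1, 1] (x) [1, 0] (x) [6, 9, 6], so rank(T) ≤ 2.
These bounds meet, so rank(T) = 2.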